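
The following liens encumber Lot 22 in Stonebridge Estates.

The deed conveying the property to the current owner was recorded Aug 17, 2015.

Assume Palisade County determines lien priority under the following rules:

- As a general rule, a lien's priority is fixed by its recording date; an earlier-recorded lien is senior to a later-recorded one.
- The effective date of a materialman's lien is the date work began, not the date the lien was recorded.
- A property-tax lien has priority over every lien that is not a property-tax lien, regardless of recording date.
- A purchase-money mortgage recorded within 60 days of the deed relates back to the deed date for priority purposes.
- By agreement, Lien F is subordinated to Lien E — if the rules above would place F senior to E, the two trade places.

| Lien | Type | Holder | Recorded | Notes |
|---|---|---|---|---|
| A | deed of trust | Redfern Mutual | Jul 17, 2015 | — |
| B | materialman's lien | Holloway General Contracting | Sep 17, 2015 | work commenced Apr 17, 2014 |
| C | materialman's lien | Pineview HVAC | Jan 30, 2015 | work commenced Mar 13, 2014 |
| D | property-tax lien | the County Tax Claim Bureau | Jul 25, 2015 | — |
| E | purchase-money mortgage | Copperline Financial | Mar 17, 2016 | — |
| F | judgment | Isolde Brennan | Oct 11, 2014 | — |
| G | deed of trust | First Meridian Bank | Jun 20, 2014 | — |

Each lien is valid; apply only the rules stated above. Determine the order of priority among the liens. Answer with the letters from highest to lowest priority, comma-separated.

D, C, B, G, E, A, F

Adjusting effective dates: B is treated as recorded Apr 17, 2014, the work-commencement date; C's effective date is Mar 13, 2014, when work began; E was recorded 213 days after the deed — beyond 60 days — so no relation-back applies.
D is a property-tax lien and takes priority over every other lien.
Ordering the rest by effective date: C (Mar 13, 2014), B (Apr 17, 2014), G (Jun 20, 2014), F (Oct 11, 2014), A (Jul 17, 2015), E (Mar 17, 2016).
F would otherwise be senior to E, so under the subordination agreement F and E exchange positions.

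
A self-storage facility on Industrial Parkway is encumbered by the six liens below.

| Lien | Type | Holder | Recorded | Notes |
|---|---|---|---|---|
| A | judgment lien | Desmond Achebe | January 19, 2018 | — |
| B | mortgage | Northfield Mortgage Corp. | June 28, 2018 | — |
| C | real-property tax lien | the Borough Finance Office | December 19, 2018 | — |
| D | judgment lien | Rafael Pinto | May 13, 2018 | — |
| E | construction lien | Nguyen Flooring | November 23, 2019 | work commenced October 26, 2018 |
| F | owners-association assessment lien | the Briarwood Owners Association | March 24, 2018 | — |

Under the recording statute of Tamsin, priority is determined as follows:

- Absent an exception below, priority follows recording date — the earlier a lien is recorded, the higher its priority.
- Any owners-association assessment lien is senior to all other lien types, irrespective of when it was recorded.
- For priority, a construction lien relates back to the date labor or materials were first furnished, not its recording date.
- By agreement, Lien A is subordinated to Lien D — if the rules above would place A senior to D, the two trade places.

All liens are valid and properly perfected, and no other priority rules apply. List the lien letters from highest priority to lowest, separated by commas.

F, D, A, B, E, C

Adjusting effective dates: E relates back to October 26, 2018 (work commenced).
As an owners-association assessment lien, F is senior to every other lien.
Remaining liens by effective date: A (January 19, 2018), D (May 13, 2018), B (June 28, 2018), E (October 26, 2018), C (December 19, 2018).
Because A would otherwise rank above D, the subordination swaps them.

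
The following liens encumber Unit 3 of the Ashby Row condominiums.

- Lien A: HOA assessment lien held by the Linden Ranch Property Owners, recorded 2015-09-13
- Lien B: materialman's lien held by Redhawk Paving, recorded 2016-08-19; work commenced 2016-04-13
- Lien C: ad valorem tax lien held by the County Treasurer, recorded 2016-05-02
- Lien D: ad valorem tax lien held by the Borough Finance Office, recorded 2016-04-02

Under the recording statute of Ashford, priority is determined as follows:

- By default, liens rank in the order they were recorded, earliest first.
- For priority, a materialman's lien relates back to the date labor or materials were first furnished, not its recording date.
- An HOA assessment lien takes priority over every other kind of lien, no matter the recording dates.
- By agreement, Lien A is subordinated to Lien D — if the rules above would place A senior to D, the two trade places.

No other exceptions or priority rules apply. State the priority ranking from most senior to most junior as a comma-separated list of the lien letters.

D, A, B, C

Adjusting effective dates: B is treated as recorded 2016-04-13, the work-commencement date.
As an HOA assessment lien, A is senior to every other lien.
Among the remaining liens, by effective date: D (2016-04-02), B (2016-04-13), C (2016-05-02).
The subordination applies — A was senior to D — so A and D swap.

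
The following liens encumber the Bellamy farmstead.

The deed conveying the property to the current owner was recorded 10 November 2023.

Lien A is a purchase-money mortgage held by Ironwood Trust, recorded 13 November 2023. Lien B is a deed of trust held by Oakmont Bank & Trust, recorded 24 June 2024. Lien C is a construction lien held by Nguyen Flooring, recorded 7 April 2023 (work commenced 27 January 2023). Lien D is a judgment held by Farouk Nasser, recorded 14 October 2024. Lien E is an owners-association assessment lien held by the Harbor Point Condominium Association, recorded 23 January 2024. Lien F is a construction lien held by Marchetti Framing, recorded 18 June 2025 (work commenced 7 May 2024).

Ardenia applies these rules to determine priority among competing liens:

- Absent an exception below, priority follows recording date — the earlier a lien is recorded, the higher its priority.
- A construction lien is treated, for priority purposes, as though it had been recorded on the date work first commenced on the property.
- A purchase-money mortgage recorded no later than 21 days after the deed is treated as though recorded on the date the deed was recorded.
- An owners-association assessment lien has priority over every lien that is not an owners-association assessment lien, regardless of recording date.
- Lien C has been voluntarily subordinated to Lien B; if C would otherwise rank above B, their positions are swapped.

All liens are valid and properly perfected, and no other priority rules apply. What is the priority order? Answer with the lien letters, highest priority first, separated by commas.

E, B, A, F, C, D

Adjusting effective dates: A was recorded within the 21-day window, so its effective date is the deed date 10 November 2023; C is treated as recorded 27 January 2023, the work-commencement date; F is treated as recorded 7 May 2024, the work-commencement date.
E is an owners-association assessment lien and takes priority over every other lien.
Ordering the rest by effective date: C (27 January 2023), A (10 November 2023), F (7 May 2024), B (24 June 2024), D (14 October 2024).
The subordination applies — C was senior to B — so C and B swap.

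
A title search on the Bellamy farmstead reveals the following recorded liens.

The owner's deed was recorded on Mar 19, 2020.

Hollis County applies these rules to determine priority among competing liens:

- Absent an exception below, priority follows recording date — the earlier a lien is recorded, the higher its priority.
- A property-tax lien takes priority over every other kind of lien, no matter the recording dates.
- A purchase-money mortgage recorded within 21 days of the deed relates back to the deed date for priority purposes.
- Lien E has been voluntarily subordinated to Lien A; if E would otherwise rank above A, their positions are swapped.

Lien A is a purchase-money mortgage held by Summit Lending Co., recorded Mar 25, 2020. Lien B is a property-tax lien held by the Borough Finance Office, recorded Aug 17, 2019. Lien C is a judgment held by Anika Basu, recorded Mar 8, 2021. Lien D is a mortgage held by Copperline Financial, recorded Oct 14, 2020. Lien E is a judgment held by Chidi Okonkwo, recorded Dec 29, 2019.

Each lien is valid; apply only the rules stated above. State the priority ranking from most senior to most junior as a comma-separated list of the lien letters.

B, A, E, D, C

Effective dates after the stated exceptions: A relates back to the deed date Mar 19, 2020.
As a property-tax lien, B is senior to every other lien.
Remaining liens by effective date: E (Dec 29, 2019), A (Mar 19, 2020), D (Oct 14, 2020), C (Mar 8, 2021).
Because E would otherwise rank above A, the subordination swaps them.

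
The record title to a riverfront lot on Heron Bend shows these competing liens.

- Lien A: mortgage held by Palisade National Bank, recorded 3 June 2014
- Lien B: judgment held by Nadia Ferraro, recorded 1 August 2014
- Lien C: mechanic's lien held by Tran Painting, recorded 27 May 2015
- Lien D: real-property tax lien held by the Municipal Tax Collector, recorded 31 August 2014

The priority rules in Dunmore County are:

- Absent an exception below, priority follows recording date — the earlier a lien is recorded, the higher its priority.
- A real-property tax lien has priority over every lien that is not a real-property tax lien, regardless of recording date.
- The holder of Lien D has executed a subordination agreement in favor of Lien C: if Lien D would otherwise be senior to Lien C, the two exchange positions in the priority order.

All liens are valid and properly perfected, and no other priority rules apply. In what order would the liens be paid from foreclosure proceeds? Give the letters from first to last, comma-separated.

C, A, B, D

D is a real-property tax lien and takes priority over every other lien.
Among the remaining liens, by effective date: A (3 June 2014), B (1 August 2014), C (27 May 2015).
D is senior to C before the subordination, so the two trade places.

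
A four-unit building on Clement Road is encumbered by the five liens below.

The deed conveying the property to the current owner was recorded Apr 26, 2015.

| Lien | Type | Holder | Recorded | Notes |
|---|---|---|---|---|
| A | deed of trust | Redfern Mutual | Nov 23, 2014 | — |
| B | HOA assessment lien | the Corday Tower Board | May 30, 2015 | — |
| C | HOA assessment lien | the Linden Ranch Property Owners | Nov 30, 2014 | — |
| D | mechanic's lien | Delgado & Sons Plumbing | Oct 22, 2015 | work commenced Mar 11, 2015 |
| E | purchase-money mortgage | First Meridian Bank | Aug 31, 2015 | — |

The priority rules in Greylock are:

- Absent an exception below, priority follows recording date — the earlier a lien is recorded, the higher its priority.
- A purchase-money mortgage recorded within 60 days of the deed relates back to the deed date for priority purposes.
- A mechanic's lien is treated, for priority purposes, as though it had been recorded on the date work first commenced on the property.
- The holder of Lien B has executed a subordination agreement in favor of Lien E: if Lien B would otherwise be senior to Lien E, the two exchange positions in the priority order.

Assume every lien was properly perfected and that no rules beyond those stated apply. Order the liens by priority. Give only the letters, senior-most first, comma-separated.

Effective dates after the stated exceptions: D is treated as recorded Mar 11, 2015, the work-commencement date; E was recorded 127 days after the deed, outside the 60-day window, so it keeps its recording date.
Sorted by effective date: A (Nov 23, 2014), C (Nov 30, 2014), D (Mar 11, 2015), B (May 30, 2015), E (Aug 31, 2015).
Because B would otherwise rank above E, the subordination swaps them.

A, C, D, E, B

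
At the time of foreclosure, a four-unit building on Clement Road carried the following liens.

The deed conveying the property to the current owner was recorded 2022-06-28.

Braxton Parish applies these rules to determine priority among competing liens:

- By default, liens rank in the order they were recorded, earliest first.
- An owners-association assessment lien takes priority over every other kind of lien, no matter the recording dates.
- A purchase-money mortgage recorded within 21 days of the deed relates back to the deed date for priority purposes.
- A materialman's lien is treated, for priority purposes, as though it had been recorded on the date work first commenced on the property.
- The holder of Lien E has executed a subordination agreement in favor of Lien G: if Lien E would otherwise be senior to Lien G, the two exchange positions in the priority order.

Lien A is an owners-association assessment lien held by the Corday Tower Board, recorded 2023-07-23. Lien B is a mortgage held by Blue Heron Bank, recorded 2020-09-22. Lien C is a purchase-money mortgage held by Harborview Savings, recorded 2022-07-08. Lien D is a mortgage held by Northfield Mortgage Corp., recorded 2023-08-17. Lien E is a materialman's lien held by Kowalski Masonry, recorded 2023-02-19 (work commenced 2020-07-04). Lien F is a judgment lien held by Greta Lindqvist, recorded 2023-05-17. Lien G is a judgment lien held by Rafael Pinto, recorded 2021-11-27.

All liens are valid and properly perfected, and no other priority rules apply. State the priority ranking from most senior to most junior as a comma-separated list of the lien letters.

Effective dates after the stated exceptions: C was recorded within the 21-day window, so its effective date is the deed date 2022-06-28; E relates back to 2020-07-04 (work commenced).
A, as an owners-association assessment lien, has superpriority and ranks first.
Ordering the rest by effective date: E (2020-07-04), B (2020-09-22), G (2021-11-27), C (2022-06-28), F (2023-05-17), D (2023-08-17).
E would otherwise be senior to G, so under the subordination agreement E and G exchange positions.

A, G, B, E, C, F, D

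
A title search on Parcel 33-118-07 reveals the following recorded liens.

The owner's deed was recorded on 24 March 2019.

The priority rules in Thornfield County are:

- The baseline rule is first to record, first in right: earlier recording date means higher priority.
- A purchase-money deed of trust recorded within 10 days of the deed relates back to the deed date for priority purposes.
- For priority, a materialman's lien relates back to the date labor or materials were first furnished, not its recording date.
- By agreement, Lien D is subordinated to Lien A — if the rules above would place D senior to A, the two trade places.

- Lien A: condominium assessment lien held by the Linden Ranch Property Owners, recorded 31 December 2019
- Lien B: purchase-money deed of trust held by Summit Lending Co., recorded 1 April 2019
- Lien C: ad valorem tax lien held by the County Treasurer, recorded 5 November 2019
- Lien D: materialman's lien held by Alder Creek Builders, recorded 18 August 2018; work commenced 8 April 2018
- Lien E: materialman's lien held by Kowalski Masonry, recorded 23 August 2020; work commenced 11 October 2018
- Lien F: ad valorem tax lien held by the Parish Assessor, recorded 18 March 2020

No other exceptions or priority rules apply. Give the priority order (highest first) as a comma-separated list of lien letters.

A, E, B, C, D, F

Adjusting effective dates: B's effective date is the deed date, 24 March 2019; D is treated as recorded 8 April 2018, the work-commencement date; E relates back to 11 October 2018 (work commenced).
By effective date, earliest first: D (8 April 2018), E (11 October 2018), B (24 March 2019), C (5 November 2019), A (31 December 2019), F (18 March 2020).
D would otherwise be senior to A, so under the subordination agreement D and A exchange positions.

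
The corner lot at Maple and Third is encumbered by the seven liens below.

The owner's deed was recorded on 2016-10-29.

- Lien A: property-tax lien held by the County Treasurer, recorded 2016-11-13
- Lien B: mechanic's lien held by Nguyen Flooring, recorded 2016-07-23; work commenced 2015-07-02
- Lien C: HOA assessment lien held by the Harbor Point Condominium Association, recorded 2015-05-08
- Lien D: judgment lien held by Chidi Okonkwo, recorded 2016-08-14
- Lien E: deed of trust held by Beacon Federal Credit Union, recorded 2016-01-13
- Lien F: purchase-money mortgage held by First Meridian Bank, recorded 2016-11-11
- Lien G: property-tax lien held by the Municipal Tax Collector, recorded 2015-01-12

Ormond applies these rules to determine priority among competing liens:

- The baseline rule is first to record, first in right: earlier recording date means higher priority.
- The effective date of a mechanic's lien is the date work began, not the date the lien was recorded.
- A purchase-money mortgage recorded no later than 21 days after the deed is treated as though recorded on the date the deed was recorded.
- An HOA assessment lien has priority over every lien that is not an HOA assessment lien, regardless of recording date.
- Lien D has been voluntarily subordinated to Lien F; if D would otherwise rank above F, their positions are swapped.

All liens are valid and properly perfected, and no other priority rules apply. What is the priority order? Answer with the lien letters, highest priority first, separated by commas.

Adjusting effective dates: B relates back to 2015-07-02 (work commenced); F's effective date is the deed date, 2016-10-29.
C, as an HOA assessment lien, has superpriority and ranks first.
Among the remaining liens, by effective date: G (2015-01-12), B (2015-07-02), E (2016-01-13), D (2016-08-14), F (2016-10-29), A (2016-11-13).
D is senior to F before the subordination, so the two trade places.

C, G, B, E, F, D, A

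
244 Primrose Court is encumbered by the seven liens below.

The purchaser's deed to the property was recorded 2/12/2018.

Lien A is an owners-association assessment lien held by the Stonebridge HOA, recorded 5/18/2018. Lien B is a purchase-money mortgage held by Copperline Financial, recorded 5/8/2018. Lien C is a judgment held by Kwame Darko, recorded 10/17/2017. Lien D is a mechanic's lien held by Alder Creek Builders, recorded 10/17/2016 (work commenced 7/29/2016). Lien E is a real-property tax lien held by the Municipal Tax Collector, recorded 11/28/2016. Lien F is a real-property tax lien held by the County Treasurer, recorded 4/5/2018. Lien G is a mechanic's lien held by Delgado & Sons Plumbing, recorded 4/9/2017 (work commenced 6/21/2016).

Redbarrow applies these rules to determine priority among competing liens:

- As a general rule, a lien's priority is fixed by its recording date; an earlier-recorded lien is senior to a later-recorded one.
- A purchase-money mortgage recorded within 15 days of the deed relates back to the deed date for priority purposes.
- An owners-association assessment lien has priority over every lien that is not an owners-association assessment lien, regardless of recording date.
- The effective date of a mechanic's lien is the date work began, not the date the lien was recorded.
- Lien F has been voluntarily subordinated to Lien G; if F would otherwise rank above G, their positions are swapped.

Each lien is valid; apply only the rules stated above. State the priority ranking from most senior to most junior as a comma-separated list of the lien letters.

Adjusting effective dates: B was recorded 85 days after the deed — beyond 15 days — so no relation-back applies; D is treated as recorded 7/29/2016, the work-commencement date; G's effective date is 6/21/2016, when work began.
A is an owners-association assessment lien and takes priority over every other lien.
Remaining liens by effective date: G (6/21/2016), D (7/29/2016), E (11/28/2016), C (10/17/2017), F (4/5/2018), B (5/8/2018).
F already ranks below G; the subordination has no effect.

A, G, D, E, C, F, B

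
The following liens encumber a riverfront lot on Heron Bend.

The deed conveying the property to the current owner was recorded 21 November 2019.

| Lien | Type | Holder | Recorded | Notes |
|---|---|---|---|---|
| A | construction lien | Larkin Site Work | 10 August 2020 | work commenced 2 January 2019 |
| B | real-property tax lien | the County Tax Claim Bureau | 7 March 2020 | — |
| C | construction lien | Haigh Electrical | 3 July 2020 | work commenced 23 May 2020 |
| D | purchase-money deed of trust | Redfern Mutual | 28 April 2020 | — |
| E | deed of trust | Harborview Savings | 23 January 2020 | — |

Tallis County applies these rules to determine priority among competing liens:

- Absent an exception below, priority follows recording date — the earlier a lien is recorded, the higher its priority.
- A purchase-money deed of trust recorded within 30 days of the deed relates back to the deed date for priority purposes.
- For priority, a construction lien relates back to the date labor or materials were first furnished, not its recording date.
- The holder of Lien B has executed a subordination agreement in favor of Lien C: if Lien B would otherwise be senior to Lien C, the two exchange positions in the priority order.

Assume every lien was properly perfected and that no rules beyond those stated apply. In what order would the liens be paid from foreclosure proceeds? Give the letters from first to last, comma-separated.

Effective dates: A's effective date is 2 January 2019, when work began; C's effective date is 23 May 2020, when work began; D was recorded 159 days after the deed — beyond 30 days — so no relation-back applies.
Ordering by effective date: A (2 January 2019), E (23 January 2020), B (7 March 2020), D (28 April 2020), C (23 May 2020).
B is senior to C before the subordination, so the two trade places.

A, E, C, D, B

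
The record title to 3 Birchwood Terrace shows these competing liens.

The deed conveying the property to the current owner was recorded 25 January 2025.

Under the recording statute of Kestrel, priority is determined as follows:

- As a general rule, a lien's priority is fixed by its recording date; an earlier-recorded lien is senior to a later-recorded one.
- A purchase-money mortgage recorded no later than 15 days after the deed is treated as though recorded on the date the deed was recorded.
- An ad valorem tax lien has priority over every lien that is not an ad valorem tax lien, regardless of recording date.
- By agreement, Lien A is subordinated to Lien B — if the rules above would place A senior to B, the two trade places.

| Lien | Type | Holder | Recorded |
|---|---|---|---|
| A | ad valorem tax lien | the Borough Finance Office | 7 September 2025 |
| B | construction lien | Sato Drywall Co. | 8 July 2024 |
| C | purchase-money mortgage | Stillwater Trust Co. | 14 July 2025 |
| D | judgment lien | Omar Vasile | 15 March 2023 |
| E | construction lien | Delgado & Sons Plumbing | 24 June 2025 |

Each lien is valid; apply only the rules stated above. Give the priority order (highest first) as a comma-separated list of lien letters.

B, D, A, E, C

First, effective dates: C missed the 15-day window (170 days after the deed), so its recording date stands.
As an ad valorem tax lien, A is senior to every other lien.
Remaining liens by effective date: D (15 March 2023), B (8 July 2024), E (24 June 2025), C (14 July 2025).
A would otherwise be senior to B, so under the subordination agreement A and B exchange positions.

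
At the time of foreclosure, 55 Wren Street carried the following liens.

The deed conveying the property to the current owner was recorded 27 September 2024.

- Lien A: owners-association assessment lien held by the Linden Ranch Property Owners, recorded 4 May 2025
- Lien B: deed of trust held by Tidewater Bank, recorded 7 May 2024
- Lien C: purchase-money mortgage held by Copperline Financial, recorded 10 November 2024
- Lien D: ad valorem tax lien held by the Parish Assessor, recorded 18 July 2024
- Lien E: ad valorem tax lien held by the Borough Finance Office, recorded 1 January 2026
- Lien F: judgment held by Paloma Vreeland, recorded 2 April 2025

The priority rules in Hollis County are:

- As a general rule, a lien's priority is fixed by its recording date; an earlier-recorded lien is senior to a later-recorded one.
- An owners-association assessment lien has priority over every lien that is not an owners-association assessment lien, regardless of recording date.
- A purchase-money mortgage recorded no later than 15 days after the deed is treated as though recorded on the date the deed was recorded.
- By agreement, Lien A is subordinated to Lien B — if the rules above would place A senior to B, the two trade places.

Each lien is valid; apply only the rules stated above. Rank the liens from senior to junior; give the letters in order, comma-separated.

B, A, D, C, F, E

Effective dates: C was recorded 44 days after the deed, outside the 15-day window, so it keeps its recording date.
As an owners-association assessment lien, A is senior to every other lien.
The other liens, earliest effective date first: B (7 May 2024), D (18 July 2024), C (10 November 2024), F (2 April 2025), E (1 January 2026).
Because A would otherwise rank above B, the subordination swaps them.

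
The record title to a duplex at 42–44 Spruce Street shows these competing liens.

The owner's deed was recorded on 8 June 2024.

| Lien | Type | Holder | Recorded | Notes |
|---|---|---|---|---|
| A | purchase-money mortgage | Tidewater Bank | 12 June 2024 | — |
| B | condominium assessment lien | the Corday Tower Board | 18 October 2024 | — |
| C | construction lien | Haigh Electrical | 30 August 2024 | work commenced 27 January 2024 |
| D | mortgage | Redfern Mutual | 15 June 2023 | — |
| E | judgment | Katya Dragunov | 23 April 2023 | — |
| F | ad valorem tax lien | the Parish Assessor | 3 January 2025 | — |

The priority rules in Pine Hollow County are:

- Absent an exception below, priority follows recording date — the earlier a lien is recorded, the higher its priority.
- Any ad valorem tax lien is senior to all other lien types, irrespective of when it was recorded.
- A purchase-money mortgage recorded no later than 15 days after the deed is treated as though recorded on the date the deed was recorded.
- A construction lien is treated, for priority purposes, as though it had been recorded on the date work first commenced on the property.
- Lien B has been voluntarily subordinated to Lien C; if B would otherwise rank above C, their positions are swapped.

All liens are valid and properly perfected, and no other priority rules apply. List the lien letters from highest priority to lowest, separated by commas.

First, effective dates: A's effective date is the deed date, 8 June 2024; C is treated as recorded 27 January 2024, the work-commencement date.
F is an ad valorem tax lien and takes priority over every other lien.
The other liens, earliest effective date first: E (23 April 2023), D (15 June 2023), C (27 January 2024), A (8 June 2024), B (18 October 2024).
Since B is not senior to C, the subordination leaves the order unchanged.

F, E, D, C, A, B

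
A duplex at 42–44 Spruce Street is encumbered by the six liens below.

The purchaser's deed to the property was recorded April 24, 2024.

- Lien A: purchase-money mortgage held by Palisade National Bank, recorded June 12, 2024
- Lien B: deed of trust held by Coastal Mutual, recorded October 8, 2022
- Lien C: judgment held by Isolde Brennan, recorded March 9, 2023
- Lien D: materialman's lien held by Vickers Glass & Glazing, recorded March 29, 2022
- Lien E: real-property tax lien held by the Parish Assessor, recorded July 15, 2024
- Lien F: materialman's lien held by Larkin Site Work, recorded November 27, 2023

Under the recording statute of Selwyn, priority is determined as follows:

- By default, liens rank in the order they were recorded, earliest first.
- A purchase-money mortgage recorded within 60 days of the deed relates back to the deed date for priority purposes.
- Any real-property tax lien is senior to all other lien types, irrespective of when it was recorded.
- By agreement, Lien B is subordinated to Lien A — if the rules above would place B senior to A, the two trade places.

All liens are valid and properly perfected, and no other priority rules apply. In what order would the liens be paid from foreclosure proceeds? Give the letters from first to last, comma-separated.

E, D, A, C, F, B

Effective dates: A relates back to the deed date April 24, 2024.
E is a real-property tax lien, so it outranks all other liens regardless of date.
Among the remaining liens, by effective date: D (March 29, 2022), B (October 8, 2022), C (March 9, 2023), F (November 27, 2023), A (April 24, 2024).
B would otherwise be senior to A, so under the subordination agreement B and A exchange positions.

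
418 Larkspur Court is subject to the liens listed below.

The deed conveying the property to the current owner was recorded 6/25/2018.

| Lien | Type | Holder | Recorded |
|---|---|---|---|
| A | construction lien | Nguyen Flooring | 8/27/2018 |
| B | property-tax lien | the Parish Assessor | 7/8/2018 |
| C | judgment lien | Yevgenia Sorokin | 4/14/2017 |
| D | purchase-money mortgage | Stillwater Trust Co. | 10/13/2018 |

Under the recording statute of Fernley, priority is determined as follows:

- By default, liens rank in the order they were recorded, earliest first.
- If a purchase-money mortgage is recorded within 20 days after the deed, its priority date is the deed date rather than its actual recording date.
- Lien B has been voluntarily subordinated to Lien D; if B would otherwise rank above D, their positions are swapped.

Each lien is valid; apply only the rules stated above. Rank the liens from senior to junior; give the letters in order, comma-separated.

Adjusting effective dates: D missed the 20-day window (110 days after the deed), so its recording date stands.
By effective date, earliest first: C (4/14/2017), B (7/8/2018), A (8/27/2018), D (10/13/2018).
Because B would otherwise rank above D, the subordination swaps them.

C, D, A, B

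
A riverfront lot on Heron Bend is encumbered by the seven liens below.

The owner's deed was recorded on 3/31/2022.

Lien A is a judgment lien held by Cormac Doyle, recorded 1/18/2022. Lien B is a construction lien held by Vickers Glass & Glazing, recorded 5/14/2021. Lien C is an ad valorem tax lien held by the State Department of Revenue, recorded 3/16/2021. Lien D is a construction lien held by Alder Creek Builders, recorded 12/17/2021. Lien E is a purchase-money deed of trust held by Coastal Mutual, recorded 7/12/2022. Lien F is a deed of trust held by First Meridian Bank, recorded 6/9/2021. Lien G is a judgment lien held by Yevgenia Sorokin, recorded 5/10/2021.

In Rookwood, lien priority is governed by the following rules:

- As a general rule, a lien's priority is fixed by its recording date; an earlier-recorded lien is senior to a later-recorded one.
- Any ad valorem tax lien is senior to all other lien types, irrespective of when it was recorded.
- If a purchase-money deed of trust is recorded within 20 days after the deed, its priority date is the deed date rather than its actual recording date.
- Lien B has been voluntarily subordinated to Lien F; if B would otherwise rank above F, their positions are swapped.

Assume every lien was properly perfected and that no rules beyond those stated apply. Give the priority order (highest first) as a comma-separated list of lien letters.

C, G, F, B, D, A, E

First, effective dates: E was recorded 103 days after the deed, outside the 20-day window, so it keeps its recording date.
C is an ad valorem tax lien, so it outranks all other liens regardless of date.
Ordering the rest by effective date: G (5/10/2021), B (5/14/2021), F (6/9/2021), D (12/17/2021), A (1/18/2022), E (7/12/2022).
B would otherwise be senior to F, so under the subordination agreement B and F exchange positions.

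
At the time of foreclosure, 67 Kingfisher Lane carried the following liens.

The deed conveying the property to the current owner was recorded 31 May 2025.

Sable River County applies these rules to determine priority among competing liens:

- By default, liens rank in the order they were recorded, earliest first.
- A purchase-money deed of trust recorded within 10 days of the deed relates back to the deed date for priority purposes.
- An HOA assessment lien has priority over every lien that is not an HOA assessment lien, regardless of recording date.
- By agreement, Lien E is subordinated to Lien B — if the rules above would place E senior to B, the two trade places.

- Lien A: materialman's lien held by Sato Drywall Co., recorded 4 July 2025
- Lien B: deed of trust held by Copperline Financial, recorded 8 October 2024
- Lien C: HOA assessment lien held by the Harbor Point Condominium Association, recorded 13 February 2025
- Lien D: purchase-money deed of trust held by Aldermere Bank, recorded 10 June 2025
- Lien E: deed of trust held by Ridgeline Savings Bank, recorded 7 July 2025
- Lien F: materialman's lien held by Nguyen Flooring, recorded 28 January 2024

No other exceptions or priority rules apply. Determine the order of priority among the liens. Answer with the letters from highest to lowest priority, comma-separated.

C, F, B, D, A, E

Adjusting effective dates: D relates back to the deed date 31 May 2025.
C, as an HOA assessment lien, has superpriority and ranks first.
The other liens, earliest effective date first: F (28 January 2024), B (8 October 2024), D (31 May 2025), A (4 July 2025), E (7 July 2025).
E is already junior to B, so the subordination agreement changes nothing.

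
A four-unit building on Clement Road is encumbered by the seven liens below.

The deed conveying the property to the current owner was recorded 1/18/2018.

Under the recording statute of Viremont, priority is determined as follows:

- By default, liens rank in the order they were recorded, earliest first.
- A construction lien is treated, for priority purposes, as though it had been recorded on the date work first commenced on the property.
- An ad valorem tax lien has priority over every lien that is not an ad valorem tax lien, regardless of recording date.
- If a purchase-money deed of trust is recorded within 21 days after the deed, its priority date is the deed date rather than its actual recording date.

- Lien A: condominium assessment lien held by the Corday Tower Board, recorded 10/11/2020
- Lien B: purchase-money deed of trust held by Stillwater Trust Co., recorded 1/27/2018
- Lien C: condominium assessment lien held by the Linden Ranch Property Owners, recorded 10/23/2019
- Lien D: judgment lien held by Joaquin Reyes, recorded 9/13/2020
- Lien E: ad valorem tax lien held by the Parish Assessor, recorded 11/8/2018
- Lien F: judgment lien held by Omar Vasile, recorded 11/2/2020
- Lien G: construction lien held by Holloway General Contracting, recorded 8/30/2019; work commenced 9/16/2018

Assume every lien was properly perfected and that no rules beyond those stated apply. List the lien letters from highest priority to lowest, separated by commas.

E, B, G, C, D, A, F

Effective dates after the stated exceptions: B was recorded within the 21-day window, so its effective date is the deed date 1/18/2018; G's effective date is 9/16/2018, when work began.
E is an ad valorem tax lien, so it outranks all other liens regardless of date.
Among the remaining liens, by effective date: B (1/18/2018), G (9/16/2018), C (10/23/2019), D (9/13/2020), A (10/11/2020), F (11/2/2020).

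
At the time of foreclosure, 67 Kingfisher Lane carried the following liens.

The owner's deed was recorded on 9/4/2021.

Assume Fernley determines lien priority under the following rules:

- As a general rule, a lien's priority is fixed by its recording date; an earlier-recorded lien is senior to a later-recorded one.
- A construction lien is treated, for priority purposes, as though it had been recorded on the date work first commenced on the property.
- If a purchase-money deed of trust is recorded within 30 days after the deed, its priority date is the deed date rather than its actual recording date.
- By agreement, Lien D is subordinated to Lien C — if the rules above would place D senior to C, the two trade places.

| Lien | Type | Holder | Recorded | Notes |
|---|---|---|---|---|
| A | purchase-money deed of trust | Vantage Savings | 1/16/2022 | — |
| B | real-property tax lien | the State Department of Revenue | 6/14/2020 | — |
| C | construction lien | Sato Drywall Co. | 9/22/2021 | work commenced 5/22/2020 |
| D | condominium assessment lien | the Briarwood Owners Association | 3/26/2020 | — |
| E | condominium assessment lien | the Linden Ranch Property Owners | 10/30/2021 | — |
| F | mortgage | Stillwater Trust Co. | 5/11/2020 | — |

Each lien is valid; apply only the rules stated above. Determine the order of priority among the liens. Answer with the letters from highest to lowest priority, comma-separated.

C, F, D, B, E, A

First, effective dates: A missed the 30-day window (134 days after the deed), so its recording date stands; C relates back to 5/22/2020 (work commenced).
Ordering by effective date: D (3/26/2020), F (5/11/2020), C (5/22/2020), B (6/14/2020), E (10/30/2021), A (1/16/2022).
Because D would otherwise rank above C, the subordination swaps them.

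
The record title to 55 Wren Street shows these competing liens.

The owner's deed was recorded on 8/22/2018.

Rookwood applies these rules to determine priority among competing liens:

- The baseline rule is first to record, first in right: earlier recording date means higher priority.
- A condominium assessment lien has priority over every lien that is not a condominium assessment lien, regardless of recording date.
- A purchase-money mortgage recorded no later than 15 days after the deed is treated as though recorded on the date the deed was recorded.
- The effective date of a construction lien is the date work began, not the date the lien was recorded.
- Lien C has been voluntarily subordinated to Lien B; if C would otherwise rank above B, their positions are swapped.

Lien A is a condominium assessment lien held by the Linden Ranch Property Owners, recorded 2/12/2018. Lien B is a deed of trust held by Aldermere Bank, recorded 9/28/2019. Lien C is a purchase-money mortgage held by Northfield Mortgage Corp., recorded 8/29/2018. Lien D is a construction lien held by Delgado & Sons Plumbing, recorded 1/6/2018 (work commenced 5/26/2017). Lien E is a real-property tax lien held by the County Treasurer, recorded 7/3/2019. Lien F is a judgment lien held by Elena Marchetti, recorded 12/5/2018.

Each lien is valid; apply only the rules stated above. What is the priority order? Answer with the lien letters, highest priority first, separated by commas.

Adjusting effective dates: C relates back to the deed date 8/22/2018; D relates back to 5/26/2017 (work commenced).
A is a condominium assessment lien, so it outranks all other liens regardless of date.
Among the remaining liens, by effective date: D (5/26/2017), C (8/22/2018), F (12/5/2018), E (7/3/2019), B (9/28/2019).
C is senior to B before the subordination, so the two trade places.

A, D, B, F, E, C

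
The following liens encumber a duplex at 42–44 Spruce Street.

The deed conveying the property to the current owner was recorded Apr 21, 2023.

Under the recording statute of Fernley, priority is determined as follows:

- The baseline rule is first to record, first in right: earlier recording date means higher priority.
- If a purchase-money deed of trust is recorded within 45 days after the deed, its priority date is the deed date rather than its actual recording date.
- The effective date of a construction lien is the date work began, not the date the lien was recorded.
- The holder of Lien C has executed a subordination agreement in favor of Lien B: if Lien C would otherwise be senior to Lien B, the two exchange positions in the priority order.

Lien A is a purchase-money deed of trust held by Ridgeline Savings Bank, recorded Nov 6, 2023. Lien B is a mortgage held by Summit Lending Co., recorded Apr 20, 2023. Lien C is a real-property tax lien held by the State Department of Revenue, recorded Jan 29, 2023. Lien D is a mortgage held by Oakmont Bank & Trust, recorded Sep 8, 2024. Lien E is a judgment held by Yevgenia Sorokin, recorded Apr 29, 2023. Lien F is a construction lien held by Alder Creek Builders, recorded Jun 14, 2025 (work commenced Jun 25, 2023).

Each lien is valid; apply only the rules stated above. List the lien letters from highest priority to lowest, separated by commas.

B, C, E, F, A, D

Effective dates after the stated exceptions: A was recorded 199 days after the deed, outside the 45-day window, so it keeps its recording date; F's effective date is Jun 25, 2023, when work began.
Sorted by effective date: C (Jan 29, 2023), B (Apr 20, 2023), E (Apr 29, 2023), F (Jun 25, 2023), A (Nov 6, 2023), D (Sep 8, 2024).
The subordination applies — C was senior to B — so C and B swap.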